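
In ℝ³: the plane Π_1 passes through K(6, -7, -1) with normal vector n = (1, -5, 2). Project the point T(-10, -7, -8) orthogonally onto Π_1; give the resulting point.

(-9, -12, -6)

Π_1: n·r = n·K gives x - 5y + 2z = 39.
Foot = T − λn with λ = (n·T − d)/|n|² = (9 − 39)/30 = -1.
Foot = (-10, -7, -8) − (-1)·(1, -5, 2) = (-9, -12, -6).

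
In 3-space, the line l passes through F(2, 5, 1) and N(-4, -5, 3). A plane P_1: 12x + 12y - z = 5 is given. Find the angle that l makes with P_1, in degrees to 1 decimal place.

A direction vector for l is N − F = (-6, -10, 2).
sin θ = |n·v| / (|n||v|) = |-194| / (√289 · √140) = 0.96447.
θ ≈ 74.7°.

74.7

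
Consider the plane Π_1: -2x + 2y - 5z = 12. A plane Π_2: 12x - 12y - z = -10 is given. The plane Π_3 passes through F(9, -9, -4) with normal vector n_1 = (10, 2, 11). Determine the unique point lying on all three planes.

Π_3: n_1·r = n_1·F gives 10x + 2y + 11z = 28.
Solving the 3×3 linear system -2x + 2y - 5z = 12, 12x - 12y - z = -10, 10x + 2y + 11z = 28 (e.g. by elimination or Cramer's rule, determinant = -744) gives (4, 5, -2).

(4, 5, -2)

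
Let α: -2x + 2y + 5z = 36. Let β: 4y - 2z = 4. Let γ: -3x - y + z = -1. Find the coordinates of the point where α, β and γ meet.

Solving the 3×3 linear system -2x + 2y + 5z = 36, 4y - 2z = 4, -3x - y + z = -1 (e.g. by elimination or Cramer's rule, determinant = 68) gives (1, 4, 6).

(1, 4, 6)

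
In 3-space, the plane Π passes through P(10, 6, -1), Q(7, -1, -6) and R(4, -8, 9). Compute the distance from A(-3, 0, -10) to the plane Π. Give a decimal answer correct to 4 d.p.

PQ = (-3, -7, -5), PR = (-6, -14, 10); a normal to Π is PQ × PR = (-140, 60, 0).
Using P: Π has equation -140x + 60y = -1040.
n·A − d = (-140)·(-3) + (60)·(0) + (0)·(-10) − (-1040) = 1460; |n| = √23200.
Distance = |1460| / √23200 = 1460/√23200 ≈ 9.5854.

9.5854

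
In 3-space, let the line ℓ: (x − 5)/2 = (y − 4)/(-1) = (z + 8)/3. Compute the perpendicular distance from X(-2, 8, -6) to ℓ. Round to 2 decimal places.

ℓ has direction (2, -1, 3) through (5, 4, -8).
Taking (5, 4, -8) on ℓ with direction v = (2, -1, 3): w = X − (5, 4, -8) = (-7, 4, 2), and w × v = (14, 25, -1).
Distance = |w × v| / |v| = √822 / √14 ≈ 7.66.

7.66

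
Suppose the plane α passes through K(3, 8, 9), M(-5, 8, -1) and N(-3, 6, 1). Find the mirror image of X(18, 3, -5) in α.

KM = (-8, 0, -10), KN = (-6, -2, -8); a normal to α is KM × KN = (-20, -4, 16).
Using K: α has equation -20x - 4y + 16z = 52.
λ = (n·X − d)/|n|² = (-452 − 52)/672 = -3/4.
Reflection = X − 2λn = (18, 3, -5) − (-3/2)·(-20, -4, 16) = (-12, -3, 19).

(-12, -3, 19)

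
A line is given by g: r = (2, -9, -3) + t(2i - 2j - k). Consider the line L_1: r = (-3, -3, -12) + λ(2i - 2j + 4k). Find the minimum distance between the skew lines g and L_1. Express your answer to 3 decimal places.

Common perpendicular direction n = (2, -2, -1) × (2, -2, 4) = (-10, -10, 0).
With w = (-3, -3, -12) − (2, -9, -3) = (-5, 6, -9), w · n = -10.
Distance = |w · n| / |n| = |-10| / √200 ≈ 0.707.

0.707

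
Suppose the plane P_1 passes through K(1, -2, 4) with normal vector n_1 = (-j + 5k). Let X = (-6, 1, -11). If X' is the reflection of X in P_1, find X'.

P_1: n_1·r = n_1·K gives -y + 5z = 22.
λ = (n·X − d)/|n|² = (-56 − 22)/26 = -3.
Reflection = X − 2λn = (-6, 1, -11) − (-6)·(0, -1, 5) = (-6, -5, 19).

(-6, -5, 19)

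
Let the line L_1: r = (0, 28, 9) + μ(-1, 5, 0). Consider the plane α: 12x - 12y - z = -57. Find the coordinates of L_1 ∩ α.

(4, 8, 9)

Substitute r = (0, 28, 9) + t(-1, 5, 0) into the plane: -345 + (-72)t = -57, so t = -4.
Intersection: (0, 28, 9) + (-4)·(-1, 5, 0) = (4, 8, 9).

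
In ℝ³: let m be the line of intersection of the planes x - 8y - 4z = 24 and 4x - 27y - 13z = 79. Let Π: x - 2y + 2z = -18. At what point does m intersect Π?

Direction of m: (1, -8, -4) × (4, -27, -13) = (-4, -3, 5).
A point on m: solving the two plane equations with x = 16 gives (16, 11, -24).
Substitute r = (16, 11, -24) + t(-4, -3, 5) into the plane: -54 + 12t = -18, so t = 3.
Intersection: (16, 11, -24) + 3·(-4, -3, 5) = (4, 2, -9).

(4, 2, -9)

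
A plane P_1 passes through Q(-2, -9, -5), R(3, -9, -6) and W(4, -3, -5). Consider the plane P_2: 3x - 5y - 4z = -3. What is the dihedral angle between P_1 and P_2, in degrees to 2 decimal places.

70.94

QR = (5, 0, -1), QW = (6, 6, 0); a normal to P_1 is QR × QW = (6, -6, 30).
Using Q: P_1 has equation 6x - 6y + 30z = -108.
cos θ = |n₁·n₂| / (|n₁||n₂|) = |-72| / (√972 · √50).
θ = arccos(0.32660) ≈ 70.94°.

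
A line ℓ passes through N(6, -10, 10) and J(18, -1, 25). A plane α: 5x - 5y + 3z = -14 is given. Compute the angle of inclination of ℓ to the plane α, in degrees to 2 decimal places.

A direction vector for ℓ is J − N = (12, 9, 15).
sin θ = |n·v| / (|n||v|) = |60| / (√59 · √450) = 0.36823.
θ ≈ 21.61°.

21.61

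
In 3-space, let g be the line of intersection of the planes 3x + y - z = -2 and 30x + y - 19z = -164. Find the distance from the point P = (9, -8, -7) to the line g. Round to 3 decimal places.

23.490

Direction of g: (3, 1, -1) × (30, 1, -19) = (-18, 27, -27).
A point on g: solving the two plane equations with x = 0 gives (0, 7, 9).
Taking (0, 7, 9) on g with direction v = (-18, 27, -27): w = P − (0, 7, 9) = (9, -15, -16), and w × v = (837, 531, -27).
Distance = |w × v| / |v| = √983259 / √1782 ≈ 23.490.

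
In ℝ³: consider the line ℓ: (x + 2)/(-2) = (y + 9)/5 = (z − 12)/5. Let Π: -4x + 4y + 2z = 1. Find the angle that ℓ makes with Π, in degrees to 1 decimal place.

ℓ has direction (-2, 5, 5) through (-2, -9, 12).
sin θ = |n·v| / (|n||v|) = |38| / (√36 · √54) = 0.86186.
θ ≈ 59.5°.

59.5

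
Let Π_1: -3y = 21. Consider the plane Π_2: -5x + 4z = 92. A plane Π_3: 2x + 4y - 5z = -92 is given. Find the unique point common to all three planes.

(-12, -7, 8)

Solving the 3×3 linear system -3y = 21, -5x + 4z = 92, 2x + 4y - 5z = -92 (e.g. by elimination or Cramer's rule, determinant = 51) gives (-12, -7, 8).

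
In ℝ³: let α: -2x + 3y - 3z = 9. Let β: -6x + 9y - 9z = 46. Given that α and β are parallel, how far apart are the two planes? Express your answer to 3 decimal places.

1.350

Rescale β by 1/3: -2x + 3y - 3z = 46/3. Then distance = |9 − (46/3)| / √22 ≈ 1.350.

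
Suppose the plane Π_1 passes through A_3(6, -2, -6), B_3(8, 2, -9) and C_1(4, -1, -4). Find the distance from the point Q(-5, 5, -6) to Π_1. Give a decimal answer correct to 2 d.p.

A_3B_3 = (2, 4, -3), A_3C_1 = (-2, 1, 2); a normal to Π_1 is A_3B_3 × A_3C_1 = (11, 2, 10).
Using A_3: Π_1 has equation 11x + 2y + 10z = 2.
n·Q − d = (11)·(-5) + (2)·(5) + (10)·(-6) − 2 = -107; |n| = √225.
Distance = |-107| / √225 = 107/√225 ≈ 7.13.

7.13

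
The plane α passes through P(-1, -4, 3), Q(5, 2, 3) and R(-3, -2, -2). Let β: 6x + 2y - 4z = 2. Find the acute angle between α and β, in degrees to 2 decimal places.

PQ = (6, 6, 0), PR = (-2, 2, -5); a normal to α is PQ × PR = (-30, 30, 24).
Using P: α has equation -30x + 30y + 24z = -18.
cos θ = |n₁·n₂| / (|n₁||n₂|) = |-216| / (√2376 · √56).
θ = arccos(0.59216) ≈ 53.69°.

53.69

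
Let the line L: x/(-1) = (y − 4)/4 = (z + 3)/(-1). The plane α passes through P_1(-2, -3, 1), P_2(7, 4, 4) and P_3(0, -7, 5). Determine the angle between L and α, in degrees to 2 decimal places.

21.51

L has direction (-1, 4, -1) through (0, 4, -3).
P_1P_2 = (9, 7, 3), P_1P_3 = (2, -4, 4); a normal to α is P_1P_2 × P_1P_3 = (40, -30, -50).
Using P_1: α has equation 40x - 30y - 50z = -40.
sin θ = |n·v| / (|n||v|) = |-110| / (√5000 · √18) = 0.36667.
θ ≈ 21.51°.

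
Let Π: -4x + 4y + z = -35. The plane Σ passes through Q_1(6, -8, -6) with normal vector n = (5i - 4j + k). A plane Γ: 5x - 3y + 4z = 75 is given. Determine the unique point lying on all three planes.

Σ: n·r = n·Q_1 gives 5x - 4y + z = 56.
Solving the 3×3 linear system -4x + 4y + z = -35, 5x - 4y + z = 56, 5x - 3y + 4z = 75 (e.g. by elimination or Cramer's rule, determinant = -3) gives (3, -8, 9).

(3, -8, 9)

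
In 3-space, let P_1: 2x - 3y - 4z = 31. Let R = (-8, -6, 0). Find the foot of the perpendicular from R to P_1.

Foot = R − λn with λ = (n·R − d)/|n|² = (2 − 31)/29 = -1.
Foot = (-8, -6, 0) − (-1)·(2, -3, -4) = (-6, -9, -4).

(-6, -9, -4)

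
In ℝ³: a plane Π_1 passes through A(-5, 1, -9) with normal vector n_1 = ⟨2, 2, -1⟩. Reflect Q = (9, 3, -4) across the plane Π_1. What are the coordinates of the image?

Π_1: n_1·r = n_1·A gives 2x + 2y - z = 1.
λ = (n·Q − d)/|n|² = (28 − 1)/9 = 3.
Reflection = Q − 2λn = (9, 3, -4) − 6·(2, 2, -1) = (-3, -9, 2).

(-3, -9, 2)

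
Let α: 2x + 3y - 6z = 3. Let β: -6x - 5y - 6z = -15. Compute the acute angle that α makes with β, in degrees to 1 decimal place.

cos θ = |n₁·n₂| / (|n₁||n₂|) = |9| / (√49 · √97).
θ = arccos(0.13054) ≈ 82.5°.

82.5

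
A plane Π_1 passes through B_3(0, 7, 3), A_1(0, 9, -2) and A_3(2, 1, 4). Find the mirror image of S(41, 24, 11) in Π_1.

B_3A_1 = (0, 2, -5), B_3A_3 = (2, -6, 1); a normal to Π_1 is B_3A_1 × B_3A_3 = (-28, -10, -4).
Using B_3: Π_1 has equation -28x - 10y - 4z = -82.
λ = (n·S − d)/|n|² = (-1432 − (-82))/900 = -3/2.
Reflection = S − 2λn = (41, 24, 11) − (-3)·(-28, -10, -4) = (-43, -6, -1).

(-43, -6, -1)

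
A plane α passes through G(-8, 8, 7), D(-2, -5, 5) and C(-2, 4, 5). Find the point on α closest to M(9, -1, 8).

(7, -1, 2)

GD = (6, -13, -2), GC = (6, -4, -2); a normal to α is GD × GC = (18, 0, 54).
Using G: α has equation 18x + 54z = 234.
Foot = M − λn with λ = (n·M − d)/|n|² = (594 − 234)/3240 = 1/9.
Foot = (9, -1, 8) − (1/9)·(18, 0, 54) = (7, -1, 2).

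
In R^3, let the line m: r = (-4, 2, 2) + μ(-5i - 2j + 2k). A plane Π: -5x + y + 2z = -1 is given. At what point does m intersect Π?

Substitute r = (-4, 2, 2) + t(-5, -2, 2) into the plane: 26 + 27t = -1, so t = -1.
Intersection: (-4, 2, 2) + (-1)·(-5, -2, 2) = (1, 4, 0).

(1, 4, 0)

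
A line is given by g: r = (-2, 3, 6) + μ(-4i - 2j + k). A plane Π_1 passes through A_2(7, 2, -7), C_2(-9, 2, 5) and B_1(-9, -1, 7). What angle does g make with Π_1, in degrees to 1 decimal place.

30.9

A_2C_2 = (-16, 0, 12), A_2B_1 = (-16, -3, 14); a normal to Π_1 is A_2C_2 × A_2B_1 = (36, 32, 48).
Using A_2: Π_1 has equation 36x + 32y + 48z = -20.
sin θ = |n·v| / (|n||v|) = |-160| / (√4624 · √21) = 0.51345.
θ ≈ 30.9°.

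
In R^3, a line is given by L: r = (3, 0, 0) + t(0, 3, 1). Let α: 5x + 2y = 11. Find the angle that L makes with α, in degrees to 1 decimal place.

sin θ = |n·v| / (|n||v|) = |6| / (√29 · √10) = 0.35233.
θ ≈ 20.6°.

20.6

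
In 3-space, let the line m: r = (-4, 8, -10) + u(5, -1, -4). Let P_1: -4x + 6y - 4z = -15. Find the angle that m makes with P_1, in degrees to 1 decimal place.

sin θ = |n·v| / (|n||v|) = |-10| / (√68 · √42) = 0.18712.
θ ≈ 10.8°.

10.8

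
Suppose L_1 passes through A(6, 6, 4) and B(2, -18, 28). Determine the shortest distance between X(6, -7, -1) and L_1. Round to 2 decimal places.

12.75

A direction vector for L_1 is B − A = (-4, -24, 24).
Taking (6, 6, 4) on L_1 with direction v = (-4, -24, 24): w = X − (6, 6, 4) = (0, -13, -5), and w × v = (-432, 20, -52).
Distance = |w × v| / |v| = √189728 / √1168 ≈ 12.75.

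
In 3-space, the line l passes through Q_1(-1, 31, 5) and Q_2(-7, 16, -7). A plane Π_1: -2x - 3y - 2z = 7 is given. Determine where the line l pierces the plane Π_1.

(-9, 11, -11)

A direction vector for l is Q_2 − Q_1 = (-6, -15, -12).
Substitute r = (-1, 31, 5) + t(-6, -15, -12) into the plane: -101 + 81t = 7, so t = 4/3.
Intersection: (-1, 31, 5) + (4/3)·(-6, -15, -12) = (-9, 11, -11).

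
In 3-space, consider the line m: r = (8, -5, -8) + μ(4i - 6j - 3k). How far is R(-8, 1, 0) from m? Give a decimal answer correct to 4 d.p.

10.1948

Taking (8, -5, -8) on m with direction v = (4, -6, -3): w = R − (8, -5, -8) = (-16, 6, 8), and w × v = (30, -16, 72).
Distance = |w × v| / |v| = √6340 / √61 ≈ 10.1948.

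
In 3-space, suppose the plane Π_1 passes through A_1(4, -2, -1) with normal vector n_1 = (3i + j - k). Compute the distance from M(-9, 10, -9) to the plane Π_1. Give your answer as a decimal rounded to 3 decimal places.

Π_1: n_1·r = n_1·A_1 gives 3x + y - z = 11.
n·M − d = (3)·(-9) + (1)·(10) + (-1)·(-9) − 11 = -19; |n| = √11.
Distance = |-19| / √11 = 19/√11 ≈ 5.729.

5.729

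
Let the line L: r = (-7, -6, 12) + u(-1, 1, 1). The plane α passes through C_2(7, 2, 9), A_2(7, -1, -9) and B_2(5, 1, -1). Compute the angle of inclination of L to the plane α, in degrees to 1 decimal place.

15.7

C_2A_2 = (0, -3, -18), C_2B_2 = (-2, -1, -10); a normal to α is C_2A_2 × C_2B_2 = (12, 36, -6).
Using C_2: α has equation 12x + 36y - 6z = 102.
sin θ = |n·v| / (|n||v|) = |18| / (√1476 · √3) = 0.27050.
θ ≈ 15.7°.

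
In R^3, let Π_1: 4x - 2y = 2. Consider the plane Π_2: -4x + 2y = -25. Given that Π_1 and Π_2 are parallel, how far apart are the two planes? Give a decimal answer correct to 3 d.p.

Rescale Π_2 by 1/(-1): 4x - 2y = 25. Then distance = |2 − 25| / √20 ≈ 5.143.

5.143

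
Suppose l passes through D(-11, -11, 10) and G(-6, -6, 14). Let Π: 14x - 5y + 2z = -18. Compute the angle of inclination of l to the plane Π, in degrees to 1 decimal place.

25.8

A direction vector for l is G − D = (5, 5, 4).
sin θ = |n·v| / (|n||v|) = |53| / (√225 · √66) = 0.43492.
θ ≈ 25.8°.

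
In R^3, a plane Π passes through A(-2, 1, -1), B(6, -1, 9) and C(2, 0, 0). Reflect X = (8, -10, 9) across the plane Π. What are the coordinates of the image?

AB = (8, -2, 10), AC = (4, -1, 1); a normal to Π is AB × AC = (8, 32, 0).
Using A: Π has equation 8x + 32y = 16.
λ = (n·X − d)/|n|² = (-256 − 16)/1088 = -1/4.
Reflection = X − 2λn = (8, -10, 9) − (-1/2)·(8, 32, 0) = (12, 6, 9).

(12, 6, 9)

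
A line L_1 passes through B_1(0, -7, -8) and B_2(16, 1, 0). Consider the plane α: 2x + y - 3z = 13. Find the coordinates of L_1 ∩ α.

A direction vector for L_1 is B_2 − B_1 = (16, 8, 8).
Substitute r = (0, -7, -8) + t(16, 8, 8) into the plane: 17 + 16t = 13, so t = -1/4.
Intersection: (0, -7, -8) + (-1/4)·(16, 8, 8) = (-4, -9, -10).

(-4, -9, -10)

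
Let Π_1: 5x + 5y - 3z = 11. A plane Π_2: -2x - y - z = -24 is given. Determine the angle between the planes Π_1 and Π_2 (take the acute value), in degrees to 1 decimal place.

50.4

cos θ = |n₁·n₂| / (|n₁||n₂|) = |-12| / (√59 · √6).
θ = arccos(0.63779) ≈ 50.4°.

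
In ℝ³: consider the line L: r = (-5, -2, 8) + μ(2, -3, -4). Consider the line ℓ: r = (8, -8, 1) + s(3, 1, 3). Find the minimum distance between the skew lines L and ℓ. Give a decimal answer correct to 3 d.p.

1.568

Common perpendicular direction n = (2, -3, -4) × (3, 1, 3) = (-5, -18, 11).
With w = (8, -8, 1) − (-5, -2, 8) = (13, -6, -7), w · n = -34.
Distance = |w · n| / |n| = |-34| / √470 ≈ 1.568.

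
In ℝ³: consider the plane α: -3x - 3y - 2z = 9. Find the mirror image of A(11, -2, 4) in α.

(-1, -14, -4)

λ = (n·A − d)/|n|² = (-35 − 9)/22 = -2.
Reflection = A − 2λn = (11, -2, 4) − (-4)·(-3, -3, -2) = (-1, -14, -4).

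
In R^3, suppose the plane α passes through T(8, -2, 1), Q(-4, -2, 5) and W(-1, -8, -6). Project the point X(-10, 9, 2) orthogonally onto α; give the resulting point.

(-8, -1, 8)

TQ = (-12, 0, 4), TW = (-9, -6, -7); a normal to α is TQ × TW = (24, -120, 72).
Using T: α has equation 24x - 120y + 72z = 504.
Foot = X − λn with λ = (n·X − d)/|n|² = (-1176 − 504)/20160 = -1/12.
Foot = (-10, 9, 2) − (-1/12)·(24, -120, 72) = (-8, -1, 8).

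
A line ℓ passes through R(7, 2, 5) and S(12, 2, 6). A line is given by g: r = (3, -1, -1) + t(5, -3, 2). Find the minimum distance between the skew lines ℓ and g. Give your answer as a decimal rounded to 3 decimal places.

5.779

A direction vector for ℓ is S − R = (5, 0, 1).
Common perpendicular direction n = (5, 0, 1) × (5, -3, 2) = (3, -5, -15).
With w = (3, -1, -1) − (7, 2, 5) = (-4, -3, -6), w · n = 93.
Distance = |w · n| / |n| = |93| / √259 ≈ 5.779.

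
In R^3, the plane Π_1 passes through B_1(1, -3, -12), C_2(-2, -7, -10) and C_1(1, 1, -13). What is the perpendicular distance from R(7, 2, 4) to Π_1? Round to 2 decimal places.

B_1C_2 = (-3, -4, 2), B_1C_1 = (0, 4, -1); a normal to Π_1 is B_1C_2 × B_1C_1 = (-4, -3, -12).
Using B_1: Π_1 has equation -4x - 3y - 12z = 149.
n·R − d = (-4)·(7) + (-3)·(2) + (-12)·(4) − 149 = -231; |n| = √169.
Distance = |-231| / √169 = 231/√169 ≈ 17.77.

17.77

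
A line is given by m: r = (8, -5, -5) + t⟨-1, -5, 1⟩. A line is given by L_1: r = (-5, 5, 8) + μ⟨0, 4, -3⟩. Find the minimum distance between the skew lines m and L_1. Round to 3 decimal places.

Common perpendicular direction n = (-1, -5, 1) × (0, 4, -3) = (11, -3, -4).
With w = (-5, 5, 8) − (8, -5, -5) = (-13, 10, 13), w · n = -225.
Distance = |w · n| / |n| = |-225| / √146 ≈ 18.621.

18.621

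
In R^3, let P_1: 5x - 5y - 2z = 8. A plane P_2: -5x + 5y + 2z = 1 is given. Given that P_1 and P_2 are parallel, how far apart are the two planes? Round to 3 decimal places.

1.225

Rescale P_2 by 1/(-1): 5x - 5y - 2z = -1. Then distance = |8 − (-1)| / √54 ≈ 1.225.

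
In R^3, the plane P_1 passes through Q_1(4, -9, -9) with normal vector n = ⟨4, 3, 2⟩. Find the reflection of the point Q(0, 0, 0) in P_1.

P_1: n·r = n·Q_1 gives 4x + 3y + 2z = -29.
λ = (n·Q − d)/|n|² = (0 − (-29))/29 = 1.
Reflection = Q − 2λn = (0, 0, 0) − 2·(4, 3, 2) = (-8, -6, -4).

(-8, -6, -4)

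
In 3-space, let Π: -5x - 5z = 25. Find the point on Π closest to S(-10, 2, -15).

(0, 2, -5)

Foot = S − λn with λ = (n·S − d)/|n|² = (125 − 25)/50 = 2.
Foot = (-10, 2, -15) − 2·(-5, 0, -5) = (0, 2, -5).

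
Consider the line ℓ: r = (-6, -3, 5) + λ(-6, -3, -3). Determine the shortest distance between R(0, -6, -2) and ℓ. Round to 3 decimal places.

9.661

Taking (-6, -3, 5) on ℓ with direction v = (-6, -3, -3): w = R − (-6, -3, 5) = (6, -3, -7), and w × v = (-12, 60, -36).
Distance = |w × v| / |v| = √5040 / √54 ≈ 9.661.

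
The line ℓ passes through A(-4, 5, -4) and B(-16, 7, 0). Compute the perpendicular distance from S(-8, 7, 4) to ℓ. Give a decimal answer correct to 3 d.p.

A direction vector for ℓ is B − A = (-12, 2, 4).
Taking (-4, 5, -4) on ℓ with direction v = (-12, 2, 4): w = S − (-4, 5, -4) = (-4, 2, 8), and w × v = (-8, -80, 16).
Distance = |w × v| / |v| = √6720 / √164 ≈ 6.401.

6.401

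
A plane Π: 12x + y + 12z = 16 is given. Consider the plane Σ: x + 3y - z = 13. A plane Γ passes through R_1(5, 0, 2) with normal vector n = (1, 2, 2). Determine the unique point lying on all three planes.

Γ: n·r = n·R_1 gives x + 2y + 2z = 9.
Solving the 3×3 linear system 12x + y + 12z = 16, x + 3y - z = 13, x + 2y + 2z = 9 (e.g. by elimination or Cramer's rule, determinant = 81) gives (1, 4, 0).

(1, 4, 0)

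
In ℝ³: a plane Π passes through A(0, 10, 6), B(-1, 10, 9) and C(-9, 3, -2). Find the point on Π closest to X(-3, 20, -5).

AB = (-1, 0, 3), AC = (-9, -7, -8); a normal to Π is AB × AC = (21, -35, 7).
Using A: Π has equation 21x - 35y + 7z = -308.
Foot = X − λn with λ = (n·X − d)/|n|² = (-798 − (-308))/1715 = -2/7.
Foot = (-3, 20, -5) − (-2/7)·(21, -35, 7) = (3, 10, -3).

(3, 10, -3)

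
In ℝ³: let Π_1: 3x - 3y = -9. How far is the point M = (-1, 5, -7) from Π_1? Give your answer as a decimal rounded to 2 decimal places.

n·M − d = (3)·(-1) + (-3)·(5) + (0)·(-7) − (-9) = -9; |n| = √18.
Distance = |-9| / √18 = 9/√18 ≈ 2.12.

2.12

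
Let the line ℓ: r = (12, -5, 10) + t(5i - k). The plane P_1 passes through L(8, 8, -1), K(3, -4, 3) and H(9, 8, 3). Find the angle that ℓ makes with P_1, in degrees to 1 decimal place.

64.0

LK = (-5, -12, 4), LH = (1, 0, 4); a normal to P_1 is LK × LH = (-48, 24, 12).
Using L: P_1 has equation -48x + 24y + 12z = -204.
sin θ = |n·v| / (|n||v|) = |-252| / (√3024 · √26) = 0.89872.
θ ≈ 64.0°.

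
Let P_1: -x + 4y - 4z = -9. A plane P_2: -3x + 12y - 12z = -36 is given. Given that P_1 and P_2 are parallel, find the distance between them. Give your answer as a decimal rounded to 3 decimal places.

Rescale P_2 by 1/3: -x + 4y - 4z = -12. Then distance = |-9 − (-12)| / √33 ≈ 0.522.

0.522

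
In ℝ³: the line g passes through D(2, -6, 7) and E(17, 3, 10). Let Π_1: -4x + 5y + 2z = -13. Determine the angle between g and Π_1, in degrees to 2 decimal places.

A direction vector for g is E − D = (15, 9, 3).
sin θ = |n·v| / (|n||v|) = |-9| / (√45 · √315) = 0.07559.
θ ≈ 4.34°.

4.34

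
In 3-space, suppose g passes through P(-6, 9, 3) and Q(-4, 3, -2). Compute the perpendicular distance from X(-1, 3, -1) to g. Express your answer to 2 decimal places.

3.16

A direction vector for g is Q − P = (2, -6, -5).
Taking (-6, 9, 3) on g with direction v = (2, -6, -5): w = X − (-6, 9, 3) = (5, -6, -4), and w × v = (6, 17, -18).
Distance = |w × v| / |v| = √649 / √65 ≈ 3.16.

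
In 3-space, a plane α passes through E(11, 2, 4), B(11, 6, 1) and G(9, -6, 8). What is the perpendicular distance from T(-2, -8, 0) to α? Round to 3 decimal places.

0.937

EB = (0, 4, -3), EG = (-2, -8, 4); a normal to α is EB × EG = (-8, 6, 8).
Using E: α has equation -8x + 6y + 8z = -44.
n·T − d = (-8)·(-2) + (6)·(-8) + (8)·(0) − (-44) = 12; |n| = √164.
Distance = |12| / √164 = 12/√164 ≈ 0.937.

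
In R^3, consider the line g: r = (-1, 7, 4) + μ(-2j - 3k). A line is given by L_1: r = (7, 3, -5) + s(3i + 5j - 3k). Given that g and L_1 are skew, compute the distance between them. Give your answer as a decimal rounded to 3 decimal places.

Common perpendicular direction n = (0, -2, -3) × (3, 5, -3) = (21, -9, 6).
With w = (7, 3, -5) − (-1, 7, 4) = (8, -4, -9), w · n = 150.
Distance = |w · n| / |n| = |150| / √558 ≈ 6.350.

6.350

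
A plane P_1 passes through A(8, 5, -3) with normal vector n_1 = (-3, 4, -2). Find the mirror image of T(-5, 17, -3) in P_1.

(13, -7, 9)

P_1: n_1·r = n_1·A gives -3x + 4y - 2z = 2.
λ = (n·T − d)/|n|² = (89 − 2)/29 = 3.
Reflection = T − 2λn = (-5, 17, -3) − 6·(-3, 4, -2) = (13, -7, 9).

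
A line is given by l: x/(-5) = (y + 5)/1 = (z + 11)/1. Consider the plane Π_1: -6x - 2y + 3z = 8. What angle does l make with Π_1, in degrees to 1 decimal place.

l has direction (-5, 1, 1) through (0, -5, -11).
sin θ = |n·v| / (|n||v|) = |31| / (√49 · √27) = 0.85228.
θ ≈ 58.5°.

58.5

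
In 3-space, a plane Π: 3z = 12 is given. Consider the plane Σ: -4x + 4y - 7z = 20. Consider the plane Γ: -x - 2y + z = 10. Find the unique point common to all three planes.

Solving the 3×3 linear system 3z = 12, -4x + 4y - 7z = 20, -x - 2y + z = 10 (e.g. by elimination or Cramer's rule, determinant = 36) gives (-10, 2, 4).

(-10, 2, 4)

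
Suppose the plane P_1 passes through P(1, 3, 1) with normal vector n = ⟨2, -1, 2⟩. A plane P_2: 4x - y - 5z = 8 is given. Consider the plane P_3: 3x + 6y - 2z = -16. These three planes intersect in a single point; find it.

P_1: n·r = n·P gives 2x - y + 2z = 1.
Solving the 3×3 linear system 2x - y + 2z = 1, 4x - y - 5z = 8, 3x + 6y - 2z = -16 (e.g. by elimination or Cramer's rule, determinant = 125) gives (0, -3, -1).

(0, -3, -1)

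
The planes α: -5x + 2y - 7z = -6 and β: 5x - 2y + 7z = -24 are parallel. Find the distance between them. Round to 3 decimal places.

3.397

Rescale β by 1/(-1): -5x + 2y - 7z = 24. Then distance = |-6 − 24| / √78 ≈ 3.397.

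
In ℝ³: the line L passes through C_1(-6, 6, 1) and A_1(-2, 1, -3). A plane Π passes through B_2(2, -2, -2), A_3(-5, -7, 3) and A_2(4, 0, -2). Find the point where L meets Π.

A direction vector for L is A_1 − C_1 = (4, -5, -4).
B_2A_3 = (-7, -5, 5), B_2A_2 = (2, 2, 0); a normal to Π is B_2A_3 × B_2A_2 = (-10, 10, -4).
Using B_2: Π has equation -10x + 10y - 4z = -32.
Substitute r = (-6, 6, 1) + t(4, -5, -4) into the plane: 116 + (-74)t = -32, so t = 2.
Intersection: (-6, 6, 1) + 2·(4, -5, -4) = (2, -4, -7).

(2, -4, -7)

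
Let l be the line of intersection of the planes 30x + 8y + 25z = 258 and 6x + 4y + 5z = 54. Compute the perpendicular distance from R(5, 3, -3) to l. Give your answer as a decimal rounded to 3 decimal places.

Direction of l: (30, 8, 25) × (6, 4, 5) = (-60, 0, 72).
A point on l: solving the two plane equations with x = 5 gives (5, 1, 4).
Taking (5, 1, 4) on l with direction v = (-60, 0, 72): w = R − (5, 1, 4) = (0, 2, -7), and w × v = (144, 420, 120).
Distance = |w × v| / |v| = √211536 / √8784 ≈ 4.907.

4.907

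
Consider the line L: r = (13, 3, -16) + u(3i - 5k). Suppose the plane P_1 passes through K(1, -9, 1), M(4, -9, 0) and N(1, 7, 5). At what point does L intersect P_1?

KM = (3, 0, -1), KN = (0, 16, 4); a normal to P_1 is KM × KN = (16, -12, 48).
Using K: P_1 has equation 16x - 12y + 48z = 172.
Substitute r = (13, 3, -16) + t(3, 0, -5) into the plane: -596 + (-192)t = 172, so t = -4.
Intersection: (13, 3, -16) + (-4)·(3, 0, -5) = (1, 3, 4).

(1, 3, 4)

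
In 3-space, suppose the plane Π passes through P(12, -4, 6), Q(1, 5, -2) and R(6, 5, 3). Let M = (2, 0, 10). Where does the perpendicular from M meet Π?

PQ = (-11, 9, -8), PR = (-6, 9, -3); a normal to Π is PQ × PR = (45, 15, -45).
Using P: Π has equation 45x + 15y - 45z = 210.
Foot = M − λn with λ = (n·M − d)/|n|² = (-360 − 210)/4275 = -2/15.
Foot = (2, 0, 10) − (-2/15)·(45, 15, -45) = (8, 2, 4).

(8, 2, 4)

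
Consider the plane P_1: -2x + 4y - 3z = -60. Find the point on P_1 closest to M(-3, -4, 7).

Foot = M − λn with λ = (n·M − d)/|n|² = (-31 − (-60))/29 = 1.
Foot = (-3, -4, 7) − 1·(-2, 4, -3) = (-1, -8, 10).

(-1, -8, 10)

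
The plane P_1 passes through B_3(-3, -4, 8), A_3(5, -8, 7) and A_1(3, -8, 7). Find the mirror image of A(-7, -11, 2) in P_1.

B_3A_3 = (8, -4, -1), B_3A_1 = (6, -4, -1); a normal to P_1 is B_3A_3 × B_3A_1 = (0, 2, -8).
Using B_3: P_1 has equation 2y - 8z = -72.
λ = (n·A − d)/|n|² = (-38 − (-72))/68 = 1/2.
Reflection = A − 2λn = (-7, -11, 2) − 1·(0, 2, -8) = (-7, -13, 10).

(-7, -13, 10)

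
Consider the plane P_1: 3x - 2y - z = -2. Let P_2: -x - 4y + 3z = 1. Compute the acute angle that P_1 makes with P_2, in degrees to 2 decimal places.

83.98

cos θ = |n₁·n₂| / (|n₁||n₂|) = |2| / (√14 · √26).
θ = arccos(0.10483) ≈ 83.98°.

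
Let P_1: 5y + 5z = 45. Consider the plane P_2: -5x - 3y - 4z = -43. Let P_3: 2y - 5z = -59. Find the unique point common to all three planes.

Solving the 3×3 linear system 5y + 5z = 45, -5x - 3y - 4z = -43, 2y - 5z = -59 (e.g. by elimination or Cramer's rule, determinant = -175) gives (1, -2, 11).

(1, -2, 11)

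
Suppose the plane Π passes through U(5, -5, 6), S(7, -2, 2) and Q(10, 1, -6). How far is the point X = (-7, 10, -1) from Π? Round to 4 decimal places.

17.3077

US = (2, 3, -4), UQ = (5, 6, -12); a normal to Π is US × UQ = (-12, 4, -3).
Using U: Π has equation -12x + 4y - 3z = -98.
n·X − d = (-12)·(-7) + (4)·(10) + (-3)·(-1) − (-98) = 225; |n| = √169.
Distance = |225| / √169 = 225/√169 ≈ 17.3077.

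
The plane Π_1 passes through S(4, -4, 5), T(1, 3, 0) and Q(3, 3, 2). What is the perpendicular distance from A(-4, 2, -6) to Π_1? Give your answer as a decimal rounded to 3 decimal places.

0.891

ST = (-3, 7, -5), SQ = (-1, 7, -3); a normal to Π_1 is ST × SQ = (14, -4, -14).
Using S: Π_1 has equation 14x - 4y - 14z = 2.
n·A − d = (14)·(-4) + (-4)·(2) + (-14)·(-6) − 2 = 18; |n| = √408.
Distance = |18| / √408 = 18/√408 ≈ 0.891.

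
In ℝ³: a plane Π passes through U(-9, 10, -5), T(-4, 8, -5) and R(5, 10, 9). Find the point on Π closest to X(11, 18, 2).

UT = (5, -2, 0), UR = (14, 0, 14); a normal to Π is UT × UR = (-28, -70, 28).
Using U: Π has equation -28x - 70y + 28z = -588.
Foot = X − λn with λ = (n·X − d)/|n|² = (-1512 − (-588))/6468 = -1/7.
Foot = (11, 18, 2) − (-1/7)·(-28, -70, 28) = (7, 8, 6).

(7, 8, 6)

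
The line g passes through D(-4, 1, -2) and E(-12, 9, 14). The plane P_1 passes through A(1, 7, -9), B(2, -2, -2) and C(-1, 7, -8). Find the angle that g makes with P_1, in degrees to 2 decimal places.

43.09

A direction vector for g is E − D = (-8, 8, 16).
AB = (1, -9, 7), AC = (-2, 0, 1); a normal to P_1 is AB × AC = (-9, -15, -18).
Using A: P_1 has equation -9x - 15y - 18z = 48.
sin θ = |n·v| / (|n||v|) = |-336| / (√630 · √384) = 0.68313.
θ ≈ 43.09°.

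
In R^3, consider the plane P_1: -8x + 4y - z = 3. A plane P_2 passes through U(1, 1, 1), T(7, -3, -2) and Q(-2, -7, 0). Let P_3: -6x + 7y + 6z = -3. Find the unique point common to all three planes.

UT = (6, -4, -3), UQ = (-3, -8, -1); a normal to P_2 is UT × UQ = (-20, 15, -60).
Using U: P_2 has equation -20x + 15y - 60z = -65.
Solving the 3×3 linear system -8x + 4y - z = 3, -20x + 15y - 60z = -65, -6x + 7y + 6z = -3 (e.g. by elimination or Cramer's rule, determinant = -2110) gives (-2, -3, 1).

(-2, -3, 1)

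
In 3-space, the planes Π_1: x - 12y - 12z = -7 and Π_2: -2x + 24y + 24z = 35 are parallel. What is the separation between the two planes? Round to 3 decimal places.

Rescale Π_2 by 1/(-2): x - 12y - 12z = -35/2. Then distance = |-7 − (-35/2)| / √289 ≈ 0.618.

0.618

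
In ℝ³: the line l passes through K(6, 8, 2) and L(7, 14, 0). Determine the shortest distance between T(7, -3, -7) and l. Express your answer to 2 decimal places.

A direction vector for l is L − K = (1, 6, -2).
Taking (6, 8, 2) on l with direction v = (1, 6, -2): w = T − (6, 8, 2) = (1, -11, -9), and w × v = (76, -7, 17).
Distance = |w × v| / |v| = √6114 / √41 ≈ 12.21.

12.21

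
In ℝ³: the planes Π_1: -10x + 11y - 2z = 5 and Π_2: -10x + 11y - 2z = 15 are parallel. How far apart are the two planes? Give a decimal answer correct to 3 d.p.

Same normal n = (-10, 11, -2) with |n| = √225; distance = |5 − 15| / |n| = 10/√225 ≈ 0.667.

0.667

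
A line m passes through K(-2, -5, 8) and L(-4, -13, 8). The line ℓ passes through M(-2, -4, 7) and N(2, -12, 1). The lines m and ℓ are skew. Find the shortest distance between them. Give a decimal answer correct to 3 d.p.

A direction vector for m is L − K = (-2, -8, 0).
A direction vector for ℓ is N − M = (4, -8, -6).
Common perpendicular direction n = (-2, -8, 0) × (4, -8, -6) = (48, -12, 48).
With w = (-2, -4, 7) − (-2, -5, 8) = (0, 1, -1), w · n = -60.
Distance = |w · n| / |n| = |-60| / √4752 ≈ 0.870.

0.870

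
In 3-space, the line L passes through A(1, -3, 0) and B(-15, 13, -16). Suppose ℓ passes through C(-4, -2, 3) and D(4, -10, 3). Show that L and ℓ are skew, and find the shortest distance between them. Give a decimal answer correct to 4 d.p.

2.8284

A direction vector for L is B − A = (-16, 16, -16).
A direction vector for ℓ is D − C = (8, -8, 0).
Common perpendicular direction n = (-16, 16, -16) × (8, -8, 0) = (-128, -128, 0).
With w = (-4, -2, 3) − (1, -3, 0) = (-5, 1, 3), w · n = 512.
Since n ≠ 0 the lines are not parallel, and w · n = 512 ≠ 0 so they do not intersect; hence they are skew.
Distance = |w · n| / |n| = |512| / √32768 ≈ 2.8284.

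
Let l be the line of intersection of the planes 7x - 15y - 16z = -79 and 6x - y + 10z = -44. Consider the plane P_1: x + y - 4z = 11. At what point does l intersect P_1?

Direction of l: (7, -15, -16) × (6, -1, 10) = (-166, -166, 83).
A point on l: solving the two plane equations with x = -7 gives (-7, 2, 0).
Substitute r = (-7, 2, 0) + t(-166, -166, 83) into the plane: -5 + (-664)t = 11, so t = -2/83.
Intersection: (-7, 2, 0) + (-2/83)·(-166, -166, 83) = (-3, 6, -2).

(-3, 6, -2)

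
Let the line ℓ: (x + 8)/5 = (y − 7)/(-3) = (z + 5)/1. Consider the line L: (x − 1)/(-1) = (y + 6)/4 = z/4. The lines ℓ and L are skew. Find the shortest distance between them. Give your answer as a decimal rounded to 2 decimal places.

ℓ has direction (5, -3, 1) through (-8, 7, -5).
L has direction (-1, 4, 4) through (1, -6, 0).
Common perpendicular direction n = (5, -3, 1) × (-1, 4, 4) = (-16, -21, 17).
With w = (1, -6, 0) − (-8, 7, -5) = (9, -13, 5), w · n = 214.
Distance = |w · n| / |n| = |214| / √986 ≈ 6.82.

6.82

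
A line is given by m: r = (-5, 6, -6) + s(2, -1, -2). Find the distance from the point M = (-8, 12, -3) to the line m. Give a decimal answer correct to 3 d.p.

4.243

Taking (-5, 6, -6) on m with direction v = (2, -1, -2): w = M − (-5, 6, -6) = (-3, 6, 3), and w × v = (-9, 0, -9).
Distance = |w × v| / |v| = √162 / √9 ≈ 4.243.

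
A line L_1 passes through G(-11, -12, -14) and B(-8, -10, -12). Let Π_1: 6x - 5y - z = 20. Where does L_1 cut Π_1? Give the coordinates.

(-5, -8, -10)

A direction vector for L_1 is B − G = (3, 2, 2).
Substitute r = (-11, -12, -14) + t(3, 2, 2) into the plane: 8 + 6t = 20, so t = 2.
Intersection: (-11, -12, -14) + 2·(3, 2, 2) = (-5, -8, -10).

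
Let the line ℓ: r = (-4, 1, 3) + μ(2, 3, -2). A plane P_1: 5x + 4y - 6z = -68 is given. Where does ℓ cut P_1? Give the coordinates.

Substitute r = (-4, 1, 3) + t(2, 3, -2) into the plane: -34 + 34t = -68, so t = -1.
Intersection: (-4, 1, 3) + (-1)·(2, 3, -2) = (-6, -2, 5).

(-6, -2, 5)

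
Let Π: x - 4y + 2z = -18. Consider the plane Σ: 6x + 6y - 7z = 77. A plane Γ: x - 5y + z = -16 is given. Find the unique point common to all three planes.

(4, 3, -5)

Solving the 3×3 linear system x - 4y + 2z = -18, 6x + 6y - 7z = 77, x - 5y + z = -16 (e.g. by elimination or Cramer's rule, determinant = -49) gives (4, 3, -5).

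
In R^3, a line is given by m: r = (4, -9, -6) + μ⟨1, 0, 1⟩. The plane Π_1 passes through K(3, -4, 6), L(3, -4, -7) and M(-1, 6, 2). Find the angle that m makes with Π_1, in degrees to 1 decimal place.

41.0

KL = (0, 0, -13), KM = (-4, 10, -4); a normal to Π_1 is KL × KM = (130, 52, 0).
Using K: Π_1 has equation 130x + 52y = 182.
sin θ = |n·v| / (|n||v|) = |130| / (√19604 · √2) = 0.65653.
θ ≈ 41.0°.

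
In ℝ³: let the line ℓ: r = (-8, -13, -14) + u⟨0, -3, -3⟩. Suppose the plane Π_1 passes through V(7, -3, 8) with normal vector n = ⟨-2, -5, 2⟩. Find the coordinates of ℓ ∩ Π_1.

Π_1: n·r = n·V gives -2x - 5y + 2z = 17.
Substitute r = (-8, -13, -14) + t(0, -3, -3) into the plane: 53 + 9t = 17, so t = -4.
Intersection: (-8, -13, -14) + (-4)·(0, -3, -3) = (-8, -1, -2).

(-8, -1, -2)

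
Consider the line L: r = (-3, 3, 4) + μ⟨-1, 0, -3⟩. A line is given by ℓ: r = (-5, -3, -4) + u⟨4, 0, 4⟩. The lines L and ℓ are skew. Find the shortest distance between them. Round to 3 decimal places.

Common perpendicular direction n = (-1, 0, -3) × (4, 0, 4) = (0, -8, 0).
With w = (-5, -3, -4) − (-3, 3, 4) = (-2, -6, -8), w · n = 48.
Distance = |w · n| / |n| = |48| / √64 ≈ 6.000.

6.000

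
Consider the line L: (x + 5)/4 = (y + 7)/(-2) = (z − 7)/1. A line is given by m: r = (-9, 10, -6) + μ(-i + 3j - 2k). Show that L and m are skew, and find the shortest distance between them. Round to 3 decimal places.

L has direction (4, -2, 1) through (-5, -7, 7).
Common perpendicular direction n = (4, -2, 1) × (-1, 3, -2) = (1, 7, 10).
With w = (-9, 10, -6) − (-5, -7, 7) = (-4, 17, -13), w · n = -15.
Since n ≠ 0 the lines are not parallel, and w · n = -15 ≠ 0 so they do not intersect; hence they are skew.
Distance = |w · n| / |n| = |-15| / √150 ≈ 1.225.

1.225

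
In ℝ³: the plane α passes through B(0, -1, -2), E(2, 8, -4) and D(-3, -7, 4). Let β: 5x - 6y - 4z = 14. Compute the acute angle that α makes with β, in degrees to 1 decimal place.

61.9

BE = (2, 9, -2), BD = (-3, -6, 6); a normal to α is BE × BD = (42, -6, 15).
Using B: α has equation 42x - 6y + 15z = -24.
cos θ = |n₁·n₂| / (|n₁||n₂|) = |186| / (√2025 · √77).
θ = arccos(0.47104) ≈ 61.9°.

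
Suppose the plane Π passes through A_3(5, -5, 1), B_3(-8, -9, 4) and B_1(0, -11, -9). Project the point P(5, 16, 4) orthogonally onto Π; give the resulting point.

(11, 1, 10)

A_3B_3 = (-13, -4, 3), A_3B_1 = (-5, -6, -10); a normal to Π is A_3B_3 × A_3B_1 = (58, -145, 58).
Using A_3: Π has equation 58x - 145y + 58z = 1073.
Foot = P − λn with λ = (n·P − d)/|n|² = (-1798 − 1073)/27753 = -3/29.
Foot = (5, 16, 4) − (-3/29)·(58, -145, 58) = (11, 1, 10).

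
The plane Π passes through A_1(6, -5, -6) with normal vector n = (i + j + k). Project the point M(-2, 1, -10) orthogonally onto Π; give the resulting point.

(0, 3, -8)

Π: n·r = n·A_1 gives x + y + z = -5.
Foot = M − λn with λ = (n·M − d)/|n|² = (-11 − (-5))/3 = -2.
Foot = (-2, 1, -10) − (-2)·(1, 1, 1) = (0, 3, -8).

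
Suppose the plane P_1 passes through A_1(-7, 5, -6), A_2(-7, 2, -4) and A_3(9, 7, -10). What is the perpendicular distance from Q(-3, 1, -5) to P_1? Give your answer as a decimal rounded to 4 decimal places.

A_1A_2 = (0, -3, 2), A_1A_3 = (16, 2, -4); a normal to P_1 is A_1A_2 × A_1A_3 = (8, 32, 48).
Using A_1: P_1 has equation 8x + 32y + 48z = -184.
n·Q − d = (8)·(-3) + (32)·(1) + (48)·(-5) − (-184) = -48; |n| = √3392.
Distance = |-48| / √3392 = 48/√3392 ≈ 0.8242.

0.8242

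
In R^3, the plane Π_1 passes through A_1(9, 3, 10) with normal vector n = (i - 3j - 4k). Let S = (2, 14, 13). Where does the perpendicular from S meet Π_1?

Π_1: n·r = n·A_1 gives x - 3y - 4z = -40.
Foot = S − λn with λ = (n·S − d)/|n|² = (-92 − (-40))/26 = -2.
Foot = (2, 14, 13) − (-2)·(1, -3, -4) = (4, 8, 5).

(4, 8, 5)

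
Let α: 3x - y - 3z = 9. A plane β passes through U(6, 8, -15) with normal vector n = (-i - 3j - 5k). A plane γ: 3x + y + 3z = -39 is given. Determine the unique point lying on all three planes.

β: n·r = n·U gives -x - 3y - 5z = 45.
Solving the 3×3 linear system 3x - y - 3z = 9, -x - 3y - 5z = 45, 3x + y + 3z = -39 (e.g. by elimination or Cramer's rule, determinant = -24) gives (-5, 0, -8).

(-5, 0, -8)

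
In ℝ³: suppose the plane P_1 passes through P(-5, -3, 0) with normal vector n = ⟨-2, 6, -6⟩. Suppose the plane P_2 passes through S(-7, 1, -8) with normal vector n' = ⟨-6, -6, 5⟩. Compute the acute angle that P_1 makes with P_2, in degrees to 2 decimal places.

51.03

P_1: n·r = n·P gives -2x + 6y - 6z = -8.
P_2: n'·r = n'·S gives -6x - 6y + 5z = -4.
cos θ = |n₁·n₂| / (|n₁||n₂|) = |-54| / (√76 · √97).
θ = arccos(0.62893) ≈ 51.03°.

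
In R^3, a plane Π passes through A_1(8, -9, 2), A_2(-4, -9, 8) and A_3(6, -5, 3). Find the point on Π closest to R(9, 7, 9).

(6, 7, 3)

A_1A_2 = (-12, 0, 6), A_1A_3 = (-2, 4, 1); a normal to Π is A_1A_2 × A_1A_3 = (-24, 0, -48).
Using A_1: Π has equation -24x - 48z = -288.
Foot = R − λn with λ = (n·R − d)/|n|² = (-648 − (-288))/2880 = -1/8.
Foot = (9, 7, 9) − (-1/8)·(-24, 0, -48) = (6, 7, 3).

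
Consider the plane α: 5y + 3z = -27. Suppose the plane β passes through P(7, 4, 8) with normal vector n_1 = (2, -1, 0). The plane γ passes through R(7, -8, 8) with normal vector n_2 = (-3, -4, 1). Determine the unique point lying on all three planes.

β: n_1·r = n_1·P gives 2x - y = 10.
γ: n_2·r = n_2·R gives -3x - 4y + z = 19.
Solving the 3×3 linear system 5y + 3z = -27, 2x - y = 10, -3x - 4y + z = 19 (e.g. by elimination or Cramer's rule, determinant = -43) gives (2, -6, 1).

(2, -6, 1)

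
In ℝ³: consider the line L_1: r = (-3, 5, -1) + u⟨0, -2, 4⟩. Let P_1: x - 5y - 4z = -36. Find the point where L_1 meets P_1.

(-3, 1, 7)

Substitute r = (-3, 5, -1) + t(0, -2, 4) into the plane: -24 + (-6)t = -36, so t = 2.
Intersection: (-3, 5, -1) + 2·(0, -2, 4) = (-3, 1, 7).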